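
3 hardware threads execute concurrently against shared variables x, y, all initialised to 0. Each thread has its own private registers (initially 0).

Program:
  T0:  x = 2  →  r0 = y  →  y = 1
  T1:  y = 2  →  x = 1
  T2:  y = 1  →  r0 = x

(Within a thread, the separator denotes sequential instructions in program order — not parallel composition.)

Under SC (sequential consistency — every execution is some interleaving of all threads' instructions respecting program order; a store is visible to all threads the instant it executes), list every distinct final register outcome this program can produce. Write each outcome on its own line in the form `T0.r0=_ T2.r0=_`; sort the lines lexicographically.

outcome vector order: (T0.r0,T2.r0)
|SC outcomes| = 8

T0.r0=0 T2.r0=1
T0.r0=0 T2.r0=2
T0.r0=1 T2.r0=0
T0.r0=1 T2.r0=1
T0.r0=1 T2.r0=2
T0.r0=2 T2.r0=0
T0.r0=2 T2.r0=1
T0.r0=2 T2.r0=2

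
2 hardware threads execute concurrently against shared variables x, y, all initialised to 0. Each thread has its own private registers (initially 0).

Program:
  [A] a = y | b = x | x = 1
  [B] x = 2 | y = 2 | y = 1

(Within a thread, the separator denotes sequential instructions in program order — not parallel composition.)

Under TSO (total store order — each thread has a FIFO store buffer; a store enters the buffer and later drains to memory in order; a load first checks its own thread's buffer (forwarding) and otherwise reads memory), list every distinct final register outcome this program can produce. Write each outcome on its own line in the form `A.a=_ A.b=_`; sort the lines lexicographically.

A.a=0 A.b=0
A.a=0 A.b=2
A.a=1 A.b=2
A.a=2 A.b=2

outcome vector order: (A.a,A.b)
|TSO outcomes| = 4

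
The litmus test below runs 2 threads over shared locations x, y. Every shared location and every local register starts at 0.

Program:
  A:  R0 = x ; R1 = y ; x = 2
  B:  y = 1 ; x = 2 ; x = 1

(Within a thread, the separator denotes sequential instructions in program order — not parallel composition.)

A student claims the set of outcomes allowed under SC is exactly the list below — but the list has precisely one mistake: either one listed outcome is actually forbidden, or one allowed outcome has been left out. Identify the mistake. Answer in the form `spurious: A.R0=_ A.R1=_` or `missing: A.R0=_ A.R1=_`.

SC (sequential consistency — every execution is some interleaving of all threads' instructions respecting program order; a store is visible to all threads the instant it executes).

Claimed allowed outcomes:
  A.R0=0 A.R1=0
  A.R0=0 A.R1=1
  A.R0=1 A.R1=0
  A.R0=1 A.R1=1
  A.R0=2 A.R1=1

spurious: A.R0=1 A.R1=0

outcome vector order: (A.R0,A.R1)
SC: 4 outcomes — {0/0; 0/1; 1/1; 2/1}
claimed∖SC = {1/0}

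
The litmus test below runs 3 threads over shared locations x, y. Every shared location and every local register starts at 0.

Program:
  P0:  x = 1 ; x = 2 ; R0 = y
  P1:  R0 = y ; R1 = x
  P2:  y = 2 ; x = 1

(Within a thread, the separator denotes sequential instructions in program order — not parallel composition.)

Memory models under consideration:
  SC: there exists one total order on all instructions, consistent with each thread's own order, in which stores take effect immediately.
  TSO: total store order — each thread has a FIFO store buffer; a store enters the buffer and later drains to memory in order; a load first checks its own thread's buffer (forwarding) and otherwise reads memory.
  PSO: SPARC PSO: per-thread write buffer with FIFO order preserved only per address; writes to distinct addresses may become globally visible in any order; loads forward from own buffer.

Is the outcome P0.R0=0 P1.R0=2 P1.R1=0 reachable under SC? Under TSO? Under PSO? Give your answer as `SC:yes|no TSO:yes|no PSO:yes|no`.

SC:no TSO:yes PSO:yes

outcome vector order: (P0.R0,P1.R0,P1.R1)
under SC → <0 0 0>; <0 0 1>; <0 0 2>; <0 2 1>; <0 2 2>; <2 0 0>; <2 0 1>; <2 0 2>; <2 2 0>; <2 2 1>; <2 2 2>
under TSO → <0 0 0>; <0 0 1>; <0 0 2>; <0 2 0>; <0 2 1>; <0 2 2>; <2 0 0>; <2 0 1>; <2 0 2>; <2 2 0>; <2 2 1>; <2 2 2>
under PSO → <0 0 0>; <0 0 1>; <0 0 2>; <0 2 0>; <0 2 1>; <0 2 2>; <2 0 0>; <2 0 1>; <2 0 2>; <2 2 0>; <2 2 1>; <2 2 2>
target <0 2 0> ∈ {TSO,PSO}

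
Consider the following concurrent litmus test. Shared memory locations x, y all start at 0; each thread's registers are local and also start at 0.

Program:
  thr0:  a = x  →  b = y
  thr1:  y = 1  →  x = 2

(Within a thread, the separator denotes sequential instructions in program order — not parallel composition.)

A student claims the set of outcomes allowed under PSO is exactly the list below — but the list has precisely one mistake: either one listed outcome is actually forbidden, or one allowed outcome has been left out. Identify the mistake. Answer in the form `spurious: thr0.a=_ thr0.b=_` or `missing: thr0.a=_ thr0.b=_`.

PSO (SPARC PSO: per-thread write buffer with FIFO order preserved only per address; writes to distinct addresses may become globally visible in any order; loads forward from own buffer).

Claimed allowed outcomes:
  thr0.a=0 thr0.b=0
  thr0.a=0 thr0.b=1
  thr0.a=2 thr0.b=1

missing: thr0.a=2 thr0.b=0

outcome vector order: (thr0.a,thr0.b)
[PSO] allowed = {00, 01, 20, 21}
PSO∖claimed = {20}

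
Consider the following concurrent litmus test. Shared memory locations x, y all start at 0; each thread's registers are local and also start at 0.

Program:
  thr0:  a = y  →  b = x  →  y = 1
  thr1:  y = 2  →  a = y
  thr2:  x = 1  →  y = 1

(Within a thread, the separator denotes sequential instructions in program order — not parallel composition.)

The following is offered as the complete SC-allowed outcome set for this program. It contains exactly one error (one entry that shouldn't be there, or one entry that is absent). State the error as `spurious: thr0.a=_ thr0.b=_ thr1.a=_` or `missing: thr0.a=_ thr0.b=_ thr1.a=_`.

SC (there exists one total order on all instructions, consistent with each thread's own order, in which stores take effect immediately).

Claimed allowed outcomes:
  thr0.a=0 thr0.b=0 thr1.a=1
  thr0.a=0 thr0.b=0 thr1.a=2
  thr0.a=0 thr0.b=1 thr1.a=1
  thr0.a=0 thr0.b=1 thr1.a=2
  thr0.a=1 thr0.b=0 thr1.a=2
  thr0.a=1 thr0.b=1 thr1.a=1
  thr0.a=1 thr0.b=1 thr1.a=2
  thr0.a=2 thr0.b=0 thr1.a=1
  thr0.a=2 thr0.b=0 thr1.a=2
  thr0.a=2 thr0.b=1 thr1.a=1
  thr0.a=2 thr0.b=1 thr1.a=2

outcome vector order: (thr0.a,thr0.b,thr1.a)
SC: 10 outcomes — {<0 0 1>, <0 0 2>, <0 1 1>, <0 1 2>, <1 1 1>, <1 1 2>, <2 0 1>, <2 0 2>, <2 1 1>, <2 1 2>}
claimed∖SC = {<1 0 2>}

spurious: thr0.a=1 thr0.b=0 thr1.a=2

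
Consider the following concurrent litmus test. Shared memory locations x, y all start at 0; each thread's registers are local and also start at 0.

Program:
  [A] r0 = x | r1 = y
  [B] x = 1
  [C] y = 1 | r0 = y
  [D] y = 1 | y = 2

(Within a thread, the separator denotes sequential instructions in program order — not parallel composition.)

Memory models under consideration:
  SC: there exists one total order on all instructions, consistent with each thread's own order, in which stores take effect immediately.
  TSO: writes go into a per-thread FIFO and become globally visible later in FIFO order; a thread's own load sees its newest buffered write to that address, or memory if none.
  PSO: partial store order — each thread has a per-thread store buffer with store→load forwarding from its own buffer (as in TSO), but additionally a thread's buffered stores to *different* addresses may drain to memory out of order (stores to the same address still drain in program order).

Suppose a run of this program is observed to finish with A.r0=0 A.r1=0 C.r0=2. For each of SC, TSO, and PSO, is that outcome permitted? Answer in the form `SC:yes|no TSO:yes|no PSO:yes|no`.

outcome vector order: (A.r0,A.r1,C.r0)
under SC → (0,0,1); (0,0,2); (0,1,1); (0,1,2); (0,2,1); (0,2,2); (1,0,1); (1,0,2); (1,1,1); (1,1,2); (1,2,1); (1,2,2)
under TSO → (0,0,1); (0,0,2); (0,1,1); (0,1,2); (0,2,1); (0,2,2); (1,0,1); (1,0,2); (1,1,1); (1,1,2); (1,2,1); (1,2,2)
under PSO → (0,0,1); (0,0,2); (0,1,1); (0,1,2); (0,2,1); (0,2,2); (1,0,1); (1,0,2); (1,1,1); (1,1,2); (1,2,1); (1,2,2)
target (0,0,2) ∈ {SC,TSO,PSO}

SC:yes TSO:yes PSO:yes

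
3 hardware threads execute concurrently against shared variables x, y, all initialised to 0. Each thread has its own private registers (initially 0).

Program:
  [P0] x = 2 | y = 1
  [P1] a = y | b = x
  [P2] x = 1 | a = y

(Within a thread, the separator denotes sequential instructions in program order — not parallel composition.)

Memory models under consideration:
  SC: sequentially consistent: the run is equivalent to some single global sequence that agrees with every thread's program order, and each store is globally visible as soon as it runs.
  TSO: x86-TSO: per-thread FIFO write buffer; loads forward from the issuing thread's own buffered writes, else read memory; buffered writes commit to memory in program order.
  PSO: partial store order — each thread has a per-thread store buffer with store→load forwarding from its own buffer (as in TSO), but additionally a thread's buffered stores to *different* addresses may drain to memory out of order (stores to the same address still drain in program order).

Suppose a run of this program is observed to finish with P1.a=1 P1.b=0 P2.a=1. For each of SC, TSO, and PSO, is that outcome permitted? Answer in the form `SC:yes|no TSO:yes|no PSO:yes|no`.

outcome vector order: (P1.a,P1.b,P2.a)
under SC → 000, 001, 010, 011, 020, 021, 110, 111, 120, 121
under TSO → 000, 001, 010, 011, 020, 021, 110, 111, 120, 121
under PSO → 000, 001, 010, 011, 020, 021, 100, 101, 110, 111, 120, 121
target 101 ∈ {PSO}

SC:no TSO:no PSO:yes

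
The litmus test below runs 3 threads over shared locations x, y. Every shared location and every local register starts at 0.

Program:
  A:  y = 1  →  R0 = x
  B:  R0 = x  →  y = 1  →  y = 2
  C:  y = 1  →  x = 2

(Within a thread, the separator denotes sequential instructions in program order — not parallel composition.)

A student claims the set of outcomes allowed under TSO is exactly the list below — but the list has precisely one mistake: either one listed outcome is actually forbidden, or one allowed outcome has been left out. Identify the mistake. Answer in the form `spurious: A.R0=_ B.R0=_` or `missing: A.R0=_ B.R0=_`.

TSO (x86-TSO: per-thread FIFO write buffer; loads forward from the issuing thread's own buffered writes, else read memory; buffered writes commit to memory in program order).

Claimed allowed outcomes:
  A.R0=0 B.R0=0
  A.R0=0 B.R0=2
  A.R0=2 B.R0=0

missing: A.R0=2 B.R0=2

outcome vector order: (A.R0,B.R0)
TSO (4): (0,0), (0,2), (2,0), (2,2)
TSO∖claimed = {(2,2)}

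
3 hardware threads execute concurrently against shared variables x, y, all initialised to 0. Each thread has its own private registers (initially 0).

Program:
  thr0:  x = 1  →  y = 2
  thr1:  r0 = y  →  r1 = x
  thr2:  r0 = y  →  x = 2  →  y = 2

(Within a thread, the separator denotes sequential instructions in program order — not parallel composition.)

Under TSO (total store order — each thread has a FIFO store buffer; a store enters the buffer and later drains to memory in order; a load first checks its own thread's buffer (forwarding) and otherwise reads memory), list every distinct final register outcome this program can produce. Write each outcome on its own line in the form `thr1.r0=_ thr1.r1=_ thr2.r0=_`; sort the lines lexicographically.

thr1.r0=0 thr1.r1=0 thr2.r0=0
thr1.r0=0 thr1.r1=0 thr2.r0=2
thr1.r0=0 thr1.r1=1 thr2.r0=0
thr1.r0=0 thr1.r1=1 thr2.r0=2
thr1.r0=0 thr1.r1=2 thr2.r0=0
thr1.r0=0 thr1.r1=2 thr2.r0=2
thr1.r0=2 thr1.r1=1 thr2.r0=0
thr1.r0=2 thr1.r1=1 thr2.r0=2
thr1.r0=2 thr1.r1=2 thr2.r0=0
thr1.r0=2 thr1.r1=2 thr2.r0=2

outcome vector order: (thr1.r0,thr1.r1,thr2.r0)
|TSO outcomes| = 10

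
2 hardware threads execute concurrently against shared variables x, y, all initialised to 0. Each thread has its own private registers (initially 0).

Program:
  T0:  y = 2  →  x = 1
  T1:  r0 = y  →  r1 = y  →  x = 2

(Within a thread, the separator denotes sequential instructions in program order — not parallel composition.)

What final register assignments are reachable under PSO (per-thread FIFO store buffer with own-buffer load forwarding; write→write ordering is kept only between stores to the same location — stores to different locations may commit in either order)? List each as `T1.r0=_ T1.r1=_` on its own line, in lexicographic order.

T1.r0=0 T1.r1=0
T1.r0=0 T1.r1=2
T1.r0=2 T1.r1=2

outcome vector order: (T1.r0,T1.r1)
|PSO outcomes| = 3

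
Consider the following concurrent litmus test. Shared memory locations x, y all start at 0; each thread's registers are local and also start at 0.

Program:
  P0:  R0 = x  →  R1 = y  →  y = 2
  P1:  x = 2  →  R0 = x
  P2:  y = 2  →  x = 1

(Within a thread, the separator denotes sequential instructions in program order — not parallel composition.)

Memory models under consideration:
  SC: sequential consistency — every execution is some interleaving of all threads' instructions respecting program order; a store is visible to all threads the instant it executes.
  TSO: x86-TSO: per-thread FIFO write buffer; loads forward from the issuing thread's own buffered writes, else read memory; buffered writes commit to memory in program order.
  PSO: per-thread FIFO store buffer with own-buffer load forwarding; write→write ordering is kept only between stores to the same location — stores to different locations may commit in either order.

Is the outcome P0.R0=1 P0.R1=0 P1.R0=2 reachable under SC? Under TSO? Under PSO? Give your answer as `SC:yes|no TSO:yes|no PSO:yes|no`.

SC:no TSO:no PSO:yes

outcome vector order: (P0.R0,P0.R1,P1.R0)
under SC → <0 0 1>; <0 0 2>; <0 2 1>; <0 2 2>; <1 2 1>; <1 2 2>; <2 0 1>; <2 0 2>; <2 2 1>; <2 2 2>
under TSO → <0 0 1>; <0 0 2>; <0 2 1>; <0 2 2>; <1 2 1>; <1 2 2>; <2 0 1>; <2 0 2>; <2 2 1>; <2 2 2>
under PSO → <0 0 1>; <0 0 2>; <0 2 1>; <0 2 2>; <1 0 1>; <1 0 2>; <1 2 1>; <1 2 2>; <2 0 1>; <2 0 2>; <2 2 1>; <2 2 2>
target <1 0 2> ∈ {PSO}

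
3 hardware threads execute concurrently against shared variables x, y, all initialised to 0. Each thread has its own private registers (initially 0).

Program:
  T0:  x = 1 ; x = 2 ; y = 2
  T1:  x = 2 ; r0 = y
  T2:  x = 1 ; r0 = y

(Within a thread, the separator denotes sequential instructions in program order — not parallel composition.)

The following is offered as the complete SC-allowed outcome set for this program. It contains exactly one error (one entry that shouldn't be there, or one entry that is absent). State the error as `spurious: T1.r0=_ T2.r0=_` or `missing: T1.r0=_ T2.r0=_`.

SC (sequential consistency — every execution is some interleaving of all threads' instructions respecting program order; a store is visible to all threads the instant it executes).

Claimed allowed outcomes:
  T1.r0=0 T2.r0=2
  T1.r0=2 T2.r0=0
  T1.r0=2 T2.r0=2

outcome vector order: (T1.r0,T2.r0)
SC: 4 outcomes — {(0,0) (0,2) (2,0) (2,2)}
SC∖claimed = {(0,0)}

missing: T1.r0=0 T2.r0=0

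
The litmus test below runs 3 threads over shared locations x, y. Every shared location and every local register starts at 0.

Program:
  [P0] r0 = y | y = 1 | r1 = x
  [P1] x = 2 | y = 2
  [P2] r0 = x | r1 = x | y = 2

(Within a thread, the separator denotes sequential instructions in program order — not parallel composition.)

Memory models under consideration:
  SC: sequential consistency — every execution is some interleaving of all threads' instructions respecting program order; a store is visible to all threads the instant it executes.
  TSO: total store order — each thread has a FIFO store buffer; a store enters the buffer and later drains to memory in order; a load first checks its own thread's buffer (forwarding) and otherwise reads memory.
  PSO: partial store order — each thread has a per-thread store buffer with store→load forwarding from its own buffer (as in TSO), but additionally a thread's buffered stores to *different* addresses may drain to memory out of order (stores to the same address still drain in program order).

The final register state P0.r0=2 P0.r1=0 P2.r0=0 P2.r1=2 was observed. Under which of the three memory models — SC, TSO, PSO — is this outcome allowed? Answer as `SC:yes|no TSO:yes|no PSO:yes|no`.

SC:no TSO:no PSO:yes

outcome vector order: (P0.r0,P0.r1,P2.r0,P2.r1)
under SC → 0/0/0/0; 0/0/0/2; 0/0/2/2; 0/2/0/0; 0/2/0/2; 0/2/2/2; 2/0/0/0; 2/2/0/0; 2/2/0/2; 2/2/2/2
under TSO → 0/0/0/0; 0/0/0/2; 0/0/2/2; 0/2/0/0; 0/2/0/2; 0/2/2/2; 2/0/0/0; 2/2/0/0; 2/2/0/2; 2/2/2/2
under PSO → 0/0/0/0; 0/0/0/2; 0/0/2/2; 0/2/0/0; 0/2/0/2; 0/2/2/2; 2/0/0/0; 2/0/0/2; 2/0/2/2; 2/2/0/0; 2/2/0/2; 2/2/2/2
target 2/0/0/2 ∈ {PSO}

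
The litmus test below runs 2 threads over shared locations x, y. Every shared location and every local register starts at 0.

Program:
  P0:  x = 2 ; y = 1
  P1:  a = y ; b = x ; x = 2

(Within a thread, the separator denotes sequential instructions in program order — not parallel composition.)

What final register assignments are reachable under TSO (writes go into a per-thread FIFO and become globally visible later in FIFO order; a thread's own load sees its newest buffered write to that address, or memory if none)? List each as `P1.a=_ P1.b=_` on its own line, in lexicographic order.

outcome vector order: (P1.a,P1.b)
|TSO outcomes| = 3

P1.a=0 P1.b=0
P1.a=0 P1.b=2
P1.a=1 P1.b=2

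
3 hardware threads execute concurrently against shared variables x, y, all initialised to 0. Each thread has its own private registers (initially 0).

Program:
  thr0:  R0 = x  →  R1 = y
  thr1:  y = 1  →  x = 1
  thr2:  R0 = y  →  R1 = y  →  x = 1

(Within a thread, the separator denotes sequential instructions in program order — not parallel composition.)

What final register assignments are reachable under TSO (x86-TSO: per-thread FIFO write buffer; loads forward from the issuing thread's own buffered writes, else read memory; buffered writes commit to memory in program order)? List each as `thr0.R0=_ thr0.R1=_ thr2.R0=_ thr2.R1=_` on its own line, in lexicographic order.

thr0.R0=0 thr0.R1=0 thr2.R0=0 thr2.R1=0
thr0.R0=0 thr0.R1=0 thr2.R0=0 thr2.R1=1
thr0.R0=0 thr0.R1=0 thr2.R0=1 thr2.R1=1
thr0.R0=0 thr0.R1=1 thr2.R0=0 thr2.R1=0
thr0.R0=0 thr0.R1=1 thr2.R0=0 thr2.R1=1
thr0.R0=0 thr0.R1=1 thr2.R0=1 thr2.R1=1
thr0.R0=1 thr0.R1=0 thr2.R0=0 thr2.R1=0
thr0.R0=1 thr0.R1=1 thr2.R0=0 thr2.R1=0
thr0.R0=1 thr0.R1=1 thr2.R0=0 thr2.R1=1
thr0.R0=1 thr0.R1=1 thr2.R0=1 thr2.R1=1

outcome vector order: (thr0.R0,thr0.R1,thr2.R0,thr2.R1)
|TSO outcomes| = 10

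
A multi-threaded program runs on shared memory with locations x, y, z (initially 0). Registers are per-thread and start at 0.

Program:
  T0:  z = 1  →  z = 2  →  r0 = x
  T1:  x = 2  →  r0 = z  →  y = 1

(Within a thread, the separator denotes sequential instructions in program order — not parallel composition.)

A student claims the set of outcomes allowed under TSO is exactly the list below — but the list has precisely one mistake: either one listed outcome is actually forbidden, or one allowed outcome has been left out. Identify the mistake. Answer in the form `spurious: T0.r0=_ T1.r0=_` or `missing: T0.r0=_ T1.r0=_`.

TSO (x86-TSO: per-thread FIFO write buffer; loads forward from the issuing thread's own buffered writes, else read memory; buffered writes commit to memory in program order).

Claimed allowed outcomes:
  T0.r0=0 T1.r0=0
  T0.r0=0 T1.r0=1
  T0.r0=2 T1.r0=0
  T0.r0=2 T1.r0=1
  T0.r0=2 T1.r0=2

outcome vector order: (T0.r0,T1.r0)
under TSO → 00, 01, 02, 20, 21, 22
TSO∖claimed = {02}

missing: T0.r0=0 T1.r0=2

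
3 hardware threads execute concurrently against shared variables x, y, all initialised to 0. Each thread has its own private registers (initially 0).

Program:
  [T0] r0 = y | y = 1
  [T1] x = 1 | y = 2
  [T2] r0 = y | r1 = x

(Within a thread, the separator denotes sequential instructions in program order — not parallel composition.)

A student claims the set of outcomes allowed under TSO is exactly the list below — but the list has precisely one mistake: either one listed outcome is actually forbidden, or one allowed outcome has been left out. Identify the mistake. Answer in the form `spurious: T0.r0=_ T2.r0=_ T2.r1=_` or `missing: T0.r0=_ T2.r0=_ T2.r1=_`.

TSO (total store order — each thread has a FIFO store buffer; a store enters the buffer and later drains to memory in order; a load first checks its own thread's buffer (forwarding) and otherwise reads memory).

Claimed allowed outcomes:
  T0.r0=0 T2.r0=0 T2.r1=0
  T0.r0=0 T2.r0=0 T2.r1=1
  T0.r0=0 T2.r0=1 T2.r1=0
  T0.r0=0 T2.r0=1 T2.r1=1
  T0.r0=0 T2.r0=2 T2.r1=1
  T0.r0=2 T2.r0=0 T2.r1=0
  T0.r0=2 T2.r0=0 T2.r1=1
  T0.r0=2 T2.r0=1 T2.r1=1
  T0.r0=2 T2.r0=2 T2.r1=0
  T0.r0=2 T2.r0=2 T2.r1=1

spurious: T0.r0=2 T2.r0=2 T2.r1=0

outcome vector order: (T0.r0,T2.r0,T2.r1)
under TSO → (0,0,0) (0,0,1) (0,1,0) (0,1,1) (0,2,1) (2,0,0) (2,0,1) (2,1,1) (2,2,1)
claimed∖TSO = {(2,2,0)}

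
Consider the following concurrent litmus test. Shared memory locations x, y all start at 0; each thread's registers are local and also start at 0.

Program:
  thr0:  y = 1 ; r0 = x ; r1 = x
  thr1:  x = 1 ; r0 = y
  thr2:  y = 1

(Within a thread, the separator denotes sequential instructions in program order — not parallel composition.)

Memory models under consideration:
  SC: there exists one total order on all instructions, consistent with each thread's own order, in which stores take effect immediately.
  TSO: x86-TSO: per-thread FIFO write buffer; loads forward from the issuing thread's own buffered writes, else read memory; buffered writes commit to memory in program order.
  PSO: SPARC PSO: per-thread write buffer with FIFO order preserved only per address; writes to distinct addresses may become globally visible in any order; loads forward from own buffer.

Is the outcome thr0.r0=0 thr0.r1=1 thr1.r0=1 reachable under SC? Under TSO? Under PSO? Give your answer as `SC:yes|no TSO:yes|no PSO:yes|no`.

SC:yes TSO:yes PSO:yes

outcome vector order: (thr0.r0,thr0.r1,thr1.r0)
[SC] allowed = {0/0/1, 0/1/1, 1/1/0, 1/1/1}
[TSO] allowed = {0/0/0, 0/0/1, 0/1/0, 0/1/1, 1/1/0, 1/1/1}
[PSO] allowed = {0/0/0, 0/0/1, 0/1/0, 0/1/1, 1/1/0, 1/1/1}
target 0/1/1 ∈ {SC,TSO,PSO}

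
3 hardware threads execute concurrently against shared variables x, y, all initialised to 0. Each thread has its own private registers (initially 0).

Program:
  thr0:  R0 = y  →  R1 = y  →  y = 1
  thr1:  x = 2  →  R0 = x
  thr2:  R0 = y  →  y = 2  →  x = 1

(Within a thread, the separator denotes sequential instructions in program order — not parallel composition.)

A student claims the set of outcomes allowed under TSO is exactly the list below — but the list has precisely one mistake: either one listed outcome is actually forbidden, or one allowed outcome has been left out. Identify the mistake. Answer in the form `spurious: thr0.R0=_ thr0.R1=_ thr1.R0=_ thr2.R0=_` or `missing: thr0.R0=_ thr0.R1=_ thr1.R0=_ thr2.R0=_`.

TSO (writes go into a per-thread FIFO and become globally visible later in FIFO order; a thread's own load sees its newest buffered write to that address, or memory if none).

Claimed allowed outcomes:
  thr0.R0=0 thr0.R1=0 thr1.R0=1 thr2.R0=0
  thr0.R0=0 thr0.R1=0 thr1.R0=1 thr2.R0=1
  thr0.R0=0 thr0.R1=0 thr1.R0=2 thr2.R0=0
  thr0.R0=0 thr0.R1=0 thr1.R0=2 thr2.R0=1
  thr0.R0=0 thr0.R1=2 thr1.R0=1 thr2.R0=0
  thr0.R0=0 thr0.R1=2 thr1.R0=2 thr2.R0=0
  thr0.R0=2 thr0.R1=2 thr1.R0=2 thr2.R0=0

outcome vector order: (thr0.R0,thr0.R1,thr1.R0,thr2.R0)
TSO: 8 outcomes — {(0,0,1,0), (0,0,1,1), (0,0,2,0), (0,0,2,1), (0,2,1,0), (0,2,2,0), (2,2,1,0), (2,2,2,0)}
TSO∖claimed = {(2,2,1,0)}

missing: thr0.R0=2 thr0.R1=2 thr1.R0=1 thr2.R0=0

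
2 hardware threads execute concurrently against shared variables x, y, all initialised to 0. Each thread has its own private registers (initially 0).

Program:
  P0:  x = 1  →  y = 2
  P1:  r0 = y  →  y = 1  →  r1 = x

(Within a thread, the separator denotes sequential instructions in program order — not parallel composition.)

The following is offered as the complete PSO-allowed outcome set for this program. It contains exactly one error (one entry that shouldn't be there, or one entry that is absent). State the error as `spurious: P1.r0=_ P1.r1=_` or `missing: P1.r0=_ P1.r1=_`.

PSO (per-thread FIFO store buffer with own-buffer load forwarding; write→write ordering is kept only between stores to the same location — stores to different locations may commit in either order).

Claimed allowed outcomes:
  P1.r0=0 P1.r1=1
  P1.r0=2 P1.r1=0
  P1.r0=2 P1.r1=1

missing: P1.r0=0 P1.r1=0

outcome vector order: (P1.r0,P1.r1)
PSO (4): (0,0), (0,1), (2,0), (2,1)
PSO∖claimed = {(0,0)}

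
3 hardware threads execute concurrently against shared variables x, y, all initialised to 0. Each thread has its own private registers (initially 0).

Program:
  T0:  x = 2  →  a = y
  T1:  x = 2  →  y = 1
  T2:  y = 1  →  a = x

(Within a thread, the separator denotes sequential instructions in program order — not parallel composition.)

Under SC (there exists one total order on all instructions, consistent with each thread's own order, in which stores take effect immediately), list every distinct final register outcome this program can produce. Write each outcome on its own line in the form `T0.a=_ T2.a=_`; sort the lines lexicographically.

T0.a=0 T2.a=2
T0.a=1 T2.a=0
T0.a=1 T2.a=2

outcome vector order: (T0.a,T2.a)
|SC outcomes| = 3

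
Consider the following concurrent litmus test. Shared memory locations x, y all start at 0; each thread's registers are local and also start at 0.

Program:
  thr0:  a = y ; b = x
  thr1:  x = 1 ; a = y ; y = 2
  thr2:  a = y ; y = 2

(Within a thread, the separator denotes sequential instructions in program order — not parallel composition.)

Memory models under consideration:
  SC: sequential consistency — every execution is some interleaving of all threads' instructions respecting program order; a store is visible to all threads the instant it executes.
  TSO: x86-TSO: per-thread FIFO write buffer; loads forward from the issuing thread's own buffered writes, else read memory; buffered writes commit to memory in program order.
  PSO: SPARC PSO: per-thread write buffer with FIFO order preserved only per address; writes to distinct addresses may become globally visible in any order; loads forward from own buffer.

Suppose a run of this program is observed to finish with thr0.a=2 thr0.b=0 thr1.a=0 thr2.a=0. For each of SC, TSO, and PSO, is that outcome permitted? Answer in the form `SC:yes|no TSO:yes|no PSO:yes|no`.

outcome vector order: (thr0.a,thr0.b,thr1.a,thr2.a)
SC (10): 0/0/0/0 0/0/0/2 0/0/2/0 0/1/0/0 0/1/0/2 0/1/2/0 2/0/2/0 2/1/0/0 2/1/0/2 2/1/2/0
TSO (11): 0/0/0/0 0/0/0/2 0/0/2/0 0/1/0/0 0/1/0/2 0/1/2/0 2/0/0/0 2/0/2/0 2/1/0/0 2/1/0/2 2/1/2/0
PSO (12): 0/0/0/0 0/0/0/2 0/0/2/0 0/1/0/0 0/1/0/2 0/1/2/0 2/0/0/0 2/0/0/2 2/0/2/0 2/1/0/0 2/1/0/2 2/1/2/0
target 2/0/0/0 ∈ {TSO,PSO}

SC:no TSO:yes PSO:yes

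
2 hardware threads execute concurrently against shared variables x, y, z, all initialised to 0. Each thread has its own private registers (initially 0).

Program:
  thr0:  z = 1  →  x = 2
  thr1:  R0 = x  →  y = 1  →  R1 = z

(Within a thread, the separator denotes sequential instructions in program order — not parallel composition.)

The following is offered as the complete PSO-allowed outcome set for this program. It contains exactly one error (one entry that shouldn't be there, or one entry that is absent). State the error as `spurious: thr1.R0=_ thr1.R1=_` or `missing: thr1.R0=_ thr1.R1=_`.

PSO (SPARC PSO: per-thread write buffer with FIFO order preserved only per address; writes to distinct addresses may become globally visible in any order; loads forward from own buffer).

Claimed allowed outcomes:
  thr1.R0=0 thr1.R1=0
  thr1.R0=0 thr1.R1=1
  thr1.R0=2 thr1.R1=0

outcome vector order: (thr1.R0,thr1.R1)
[PSO] allowed = {(0,0), (0,1), (2,0), (2,1)}
PSO∖claimed = {(2,1)}

missing: thr1.R0=2 thr1.R1=1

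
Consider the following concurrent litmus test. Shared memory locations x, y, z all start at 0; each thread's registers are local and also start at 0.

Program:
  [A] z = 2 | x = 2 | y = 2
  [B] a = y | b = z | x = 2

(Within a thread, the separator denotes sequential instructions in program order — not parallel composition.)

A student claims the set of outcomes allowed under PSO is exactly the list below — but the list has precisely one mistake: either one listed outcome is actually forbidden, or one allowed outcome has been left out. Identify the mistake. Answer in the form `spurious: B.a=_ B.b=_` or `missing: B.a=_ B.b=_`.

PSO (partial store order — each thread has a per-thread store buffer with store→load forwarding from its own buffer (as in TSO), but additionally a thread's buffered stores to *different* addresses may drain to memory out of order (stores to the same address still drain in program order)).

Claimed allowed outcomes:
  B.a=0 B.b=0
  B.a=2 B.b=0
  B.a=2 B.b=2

outcome vector order: (B.a,B.b)
under PSO → (0,0) (0,2) (2,0) (2,2)
PSO∖claimed = {(0,2)}

missing: B.a=0 B.b=2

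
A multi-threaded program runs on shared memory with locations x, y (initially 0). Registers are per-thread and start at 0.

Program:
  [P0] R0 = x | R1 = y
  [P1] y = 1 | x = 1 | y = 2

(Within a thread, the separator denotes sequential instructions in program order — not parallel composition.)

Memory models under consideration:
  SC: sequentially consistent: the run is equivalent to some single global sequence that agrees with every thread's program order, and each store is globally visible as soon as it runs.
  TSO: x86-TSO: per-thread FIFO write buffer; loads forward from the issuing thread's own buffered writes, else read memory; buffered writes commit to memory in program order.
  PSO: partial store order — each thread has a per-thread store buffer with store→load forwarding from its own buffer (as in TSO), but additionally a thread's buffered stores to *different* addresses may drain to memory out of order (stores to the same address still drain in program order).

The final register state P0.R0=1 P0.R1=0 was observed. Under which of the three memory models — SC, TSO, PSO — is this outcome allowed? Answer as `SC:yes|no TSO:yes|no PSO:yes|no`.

SC:no TSO:no PSO:yes

outcome vector order: (P0.R0,P0.R1)
[SC] allowed = {0/0 0/1 0/2 1/1 1/2}
[TSO] allowed = {0/0 0/1 0/2 1/1 1/2}
[PSO] allowed = {0/0 0/1 0/2 1/0 1/1 1/2}
target 1/0 ∈ {PSO}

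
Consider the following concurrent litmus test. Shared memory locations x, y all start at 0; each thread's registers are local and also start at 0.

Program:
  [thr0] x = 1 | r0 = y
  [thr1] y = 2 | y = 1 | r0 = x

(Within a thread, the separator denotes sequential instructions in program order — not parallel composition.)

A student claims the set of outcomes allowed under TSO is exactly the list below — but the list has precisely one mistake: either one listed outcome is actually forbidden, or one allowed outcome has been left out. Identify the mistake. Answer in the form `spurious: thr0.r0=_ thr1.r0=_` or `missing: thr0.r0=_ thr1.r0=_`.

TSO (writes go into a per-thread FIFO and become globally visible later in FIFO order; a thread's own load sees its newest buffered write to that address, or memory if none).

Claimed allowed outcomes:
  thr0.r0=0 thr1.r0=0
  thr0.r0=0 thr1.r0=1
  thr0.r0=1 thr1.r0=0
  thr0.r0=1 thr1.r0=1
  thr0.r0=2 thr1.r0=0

missing: thr0.r0=2 thr1.r0=1

outcome vector order: (thr0.r0,thr1.r0)
TSO: 6 outcomes — {(0,0), (0,1), (1,0), (1,1), (2,0), (2,1)}
TSO∖claimed = {(2,1)}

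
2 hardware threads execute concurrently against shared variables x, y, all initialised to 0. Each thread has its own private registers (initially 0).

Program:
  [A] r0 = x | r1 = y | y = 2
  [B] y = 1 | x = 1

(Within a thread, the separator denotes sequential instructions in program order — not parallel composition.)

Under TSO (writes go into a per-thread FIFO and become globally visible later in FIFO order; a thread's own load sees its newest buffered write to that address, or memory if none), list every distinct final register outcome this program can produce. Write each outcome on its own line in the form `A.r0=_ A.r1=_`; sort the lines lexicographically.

outcome vector order: (A.r0,A.r1)
|TSO outcomes| = 3

A.r0=0 A.r1=0
A.r0=0 A.r1=1
A.r0=1 A.r1=1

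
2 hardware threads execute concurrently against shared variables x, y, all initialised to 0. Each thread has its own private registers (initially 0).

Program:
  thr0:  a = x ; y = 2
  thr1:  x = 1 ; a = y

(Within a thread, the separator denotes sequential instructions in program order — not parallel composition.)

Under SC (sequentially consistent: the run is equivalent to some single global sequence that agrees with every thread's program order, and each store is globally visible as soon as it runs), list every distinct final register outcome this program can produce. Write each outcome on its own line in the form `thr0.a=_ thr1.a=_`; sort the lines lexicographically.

thr0.a=0 thr1.a=0
thr0.a=0 thr1.a=2
thr0.a=1 thr1.a=0
thr0.a=1 thr1.a=2

outcome vector order: (thr0.a,thr1.a)
|SC outcomes| = 4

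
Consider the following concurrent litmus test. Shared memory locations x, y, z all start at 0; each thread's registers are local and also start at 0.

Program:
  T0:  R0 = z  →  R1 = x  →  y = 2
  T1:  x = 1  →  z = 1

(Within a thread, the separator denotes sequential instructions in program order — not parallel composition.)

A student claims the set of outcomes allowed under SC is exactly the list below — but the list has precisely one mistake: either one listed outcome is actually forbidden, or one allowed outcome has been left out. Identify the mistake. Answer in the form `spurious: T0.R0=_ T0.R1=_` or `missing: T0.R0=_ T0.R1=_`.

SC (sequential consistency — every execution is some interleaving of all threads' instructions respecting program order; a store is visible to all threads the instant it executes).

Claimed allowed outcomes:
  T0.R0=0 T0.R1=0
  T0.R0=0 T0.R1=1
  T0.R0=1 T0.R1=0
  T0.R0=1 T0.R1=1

spurious: T0.R0=1 T0.R1=0

outcome vector order: (T0.R0,T0.R1)
SC (3): 0/0 0/1 1/1
claimed∖SC = {1/0}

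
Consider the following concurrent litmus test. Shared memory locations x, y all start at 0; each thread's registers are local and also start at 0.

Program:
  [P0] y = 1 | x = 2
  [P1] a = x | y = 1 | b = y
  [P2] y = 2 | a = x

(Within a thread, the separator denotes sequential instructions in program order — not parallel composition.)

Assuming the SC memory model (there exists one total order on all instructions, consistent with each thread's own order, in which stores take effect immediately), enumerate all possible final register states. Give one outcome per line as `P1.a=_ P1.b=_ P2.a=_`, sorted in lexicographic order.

outcome vector order: (P1.a,P1.b,P2.a)
|SC outcomes| = 7

P1.a=0 P1.b=1 P2.a=0
P1.a=0 P1.b=1 P2.a=2
P1.a=0 P1.b=2 P2.a=0
P1.a=0 P1.b=2 P2.a=2
P1.a=2 P1.b=1 P2.a=0
P1.a=2 P1.b=1 P2.a=2
P1.a=2 P1.b=2 P2.a=2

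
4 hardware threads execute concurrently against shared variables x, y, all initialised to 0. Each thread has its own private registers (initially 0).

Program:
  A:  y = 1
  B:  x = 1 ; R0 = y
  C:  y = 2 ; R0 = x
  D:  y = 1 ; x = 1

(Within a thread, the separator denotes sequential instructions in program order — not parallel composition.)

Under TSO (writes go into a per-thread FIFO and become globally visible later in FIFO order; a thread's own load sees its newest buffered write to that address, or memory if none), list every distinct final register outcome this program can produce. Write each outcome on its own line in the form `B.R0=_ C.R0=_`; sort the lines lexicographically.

outcome vector order: (B.R0,C.R0)
|TSO outcomes| = 6

B.R0=0 C.R0=0
B.R0=0 C.R0=1
B.R0=1 C.R0=0
B.R0=1 C.R0=1
B.R0=2 C.R0=0
B.R0=2 C.R0=1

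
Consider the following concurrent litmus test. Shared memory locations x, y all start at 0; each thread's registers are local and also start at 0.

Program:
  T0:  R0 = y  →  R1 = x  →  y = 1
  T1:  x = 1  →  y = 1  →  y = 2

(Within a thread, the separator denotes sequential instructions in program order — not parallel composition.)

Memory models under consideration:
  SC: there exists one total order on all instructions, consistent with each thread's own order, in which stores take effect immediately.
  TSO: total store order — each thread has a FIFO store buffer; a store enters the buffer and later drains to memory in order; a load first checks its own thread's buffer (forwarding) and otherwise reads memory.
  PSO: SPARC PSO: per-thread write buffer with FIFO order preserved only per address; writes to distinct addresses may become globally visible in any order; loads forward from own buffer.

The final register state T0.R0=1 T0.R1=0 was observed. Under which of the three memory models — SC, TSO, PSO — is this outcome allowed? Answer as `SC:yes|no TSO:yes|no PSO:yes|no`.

outcome vector order: (T0.R0,T0.R1)
SC: 4 outcomes — {0/0; 0/1; 1/1; 2/1}
TSO: 4 outcomes — {0/0; 0/1; 1/1; 2/1}
PSO: 6 outcomes — {0/0; 0/1; 1/0; 1/1; 2/0; 2/1}
target 1/0 ∈ {PSO}

SC:no TSO:no PSO:yes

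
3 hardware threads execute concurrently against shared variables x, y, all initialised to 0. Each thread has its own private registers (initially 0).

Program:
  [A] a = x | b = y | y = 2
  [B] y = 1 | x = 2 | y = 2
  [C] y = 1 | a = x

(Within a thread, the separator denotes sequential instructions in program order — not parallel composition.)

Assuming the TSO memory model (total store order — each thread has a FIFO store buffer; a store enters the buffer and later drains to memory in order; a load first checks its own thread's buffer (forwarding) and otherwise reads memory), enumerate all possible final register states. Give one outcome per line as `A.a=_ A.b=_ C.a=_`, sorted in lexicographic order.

outcome vector order: (A.a,A.b,C.a)
|TSO outcomes| = 10

A.a=0 A.b=0 C.a=0
A.a=0 A.b=0 C.a=2
A.a=0 A.b=1 C.a=0
A.a=0 A.b=1 C.a=2
A.a=0 A.b=2 C.a=0
A.a=0 A.b=2 C.a=2
A.a=2 A.b=1 C.a=0
A.a=2 A.b=1 C.a=2
A.a=2 A.b=2 C.a=0
A.a=2 A.b=2 C.a=2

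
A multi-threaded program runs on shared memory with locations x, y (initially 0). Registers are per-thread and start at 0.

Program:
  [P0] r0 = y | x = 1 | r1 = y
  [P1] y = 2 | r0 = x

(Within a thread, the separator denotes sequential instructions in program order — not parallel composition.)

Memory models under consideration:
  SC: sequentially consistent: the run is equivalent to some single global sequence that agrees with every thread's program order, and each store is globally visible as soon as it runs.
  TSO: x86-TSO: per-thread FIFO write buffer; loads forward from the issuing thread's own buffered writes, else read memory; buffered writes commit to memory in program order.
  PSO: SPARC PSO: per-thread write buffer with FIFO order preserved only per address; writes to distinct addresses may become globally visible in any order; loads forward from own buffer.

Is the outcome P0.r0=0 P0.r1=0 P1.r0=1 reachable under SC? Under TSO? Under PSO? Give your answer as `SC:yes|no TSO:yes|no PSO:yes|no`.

SC:yes TSO:yes PSO:yes

outcome vector order: (P0.r0,P0.r1,P1.r0)
under SC → 0/0/1; 0/2/0; 0/2/1; 2/2/0; 2/2/1
under TSO → 0/0/0; 0/0/1; 0/2/0; 0/2/1; 2/2/0; 2/2/1
under PSO → 0/0/0; 0/0/1; 0/2/0; 0/2/1; 2/2/0; 2/2/1
target 0/0/1 ∈ {SC,TSO,PSO}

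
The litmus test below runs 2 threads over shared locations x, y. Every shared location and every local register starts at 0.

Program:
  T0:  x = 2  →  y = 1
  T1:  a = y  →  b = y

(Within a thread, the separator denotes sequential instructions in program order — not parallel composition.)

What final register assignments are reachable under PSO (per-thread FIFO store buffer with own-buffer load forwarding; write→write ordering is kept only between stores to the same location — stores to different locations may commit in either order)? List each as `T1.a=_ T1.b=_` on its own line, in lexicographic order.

outcome vector order: (T1.a,T1.b)
|PSO outcomes| = 3

T1.a=0 T1.b=0
T1.a=0 T1.b=1
T1.a=1 T1.b=1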